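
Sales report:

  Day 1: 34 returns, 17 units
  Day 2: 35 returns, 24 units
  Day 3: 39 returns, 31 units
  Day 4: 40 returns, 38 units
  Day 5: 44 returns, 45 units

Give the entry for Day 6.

Returns: alternating steps +1, +4, +1, +4, …; 34, 35, 39, 40, 44 → 45.
For the units, +7 each step: 17, 24, 31, 38, 45 → 52.
Putting it together: 45 returns, 52 units.

45 returns, 52 units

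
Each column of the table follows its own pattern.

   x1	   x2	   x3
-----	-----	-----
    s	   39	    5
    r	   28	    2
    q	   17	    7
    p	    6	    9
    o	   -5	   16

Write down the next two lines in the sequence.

n  -16  25; m  -27  41

Column x1 goes s, r, q, p, o → n → m (letters move back 1 place in the alphabet).
Column x2: −11 each step; 39, 28, 17, 6, -5 → -16 → -27.
Column x3: each term is the sum of the two before it; 5, 2, 7, 9, 16 → 25 → 41.
So the next two lines are n  -16  25 and m  -27  41.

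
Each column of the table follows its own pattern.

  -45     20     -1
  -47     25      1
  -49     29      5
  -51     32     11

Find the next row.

First component: −2 each step, so -45, -47, -49, -51 → -53.
For the second component, differences are 5, 4, 3, … (decreasing by 1 each time): 20, 25, 29, 32 → 34.
Third component: differences are 2, 4, 6, … (increasing by 2 each time), so -1, 1, 5, 11 → 19.
Putting it together: -53  34  19.

-53  34  19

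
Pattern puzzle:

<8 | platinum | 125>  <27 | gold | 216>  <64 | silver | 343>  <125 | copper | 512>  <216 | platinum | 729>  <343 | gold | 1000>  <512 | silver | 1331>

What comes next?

<729 | copper | 1728>

First slot: perfect cubes: 2³, 3³, 4³, …, so 8, 27, 64, 125, 216, 343, 512 → 729.
Metal: repeats platinum → gold → silver → copper, so platinum, gold, silver, copper, platinum, gold, silver → copper.
For the third slot, perfect cubes: 5³, 6³, 7³, …: 125, 216, 343, 512, 729, 1000, 1331 → 1728.
So the next term is <729 | copper | 1728>.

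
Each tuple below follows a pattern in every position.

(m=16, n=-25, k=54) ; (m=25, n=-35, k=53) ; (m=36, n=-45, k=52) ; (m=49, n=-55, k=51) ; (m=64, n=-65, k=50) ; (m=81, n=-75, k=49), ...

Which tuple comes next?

(m=100, n=-85, k=48)

M: 16, 25, 36, 49, 64, 81 → 100 (perfect squares: 4², 5², 6², …).
N: −10 each step; -25, -35, -45, -55, -65, -75 → -85.
K: 54, 53, 52, 51, 50, 49 → 48 (−1 each step).
Putting it together: (m=100, n=-85, k=48).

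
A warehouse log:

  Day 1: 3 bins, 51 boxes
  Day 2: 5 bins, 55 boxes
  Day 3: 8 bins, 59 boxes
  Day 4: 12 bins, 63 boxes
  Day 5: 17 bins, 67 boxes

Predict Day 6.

Bins: differences are 2, 3, 4, … (increasing by 1 each time); 3, 5, 8, 12, 17 → 23.
Boxes: +4 each step, so 51, 55, 59, 63, 67 → 71.
So the next record is 23 bins, 71 boxes.

23 bins, 71 boxes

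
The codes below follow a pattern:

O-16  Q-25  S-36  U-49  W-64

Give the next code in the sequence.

Y-81

For the letter, letters move forward 2 places in the alphabet: O, Q, S, U, W → Y.
Second component: perfect squares: 4², 5², 6², …; 16, 25, 36, 49, 64 → 81.
Putting it together: Y-81.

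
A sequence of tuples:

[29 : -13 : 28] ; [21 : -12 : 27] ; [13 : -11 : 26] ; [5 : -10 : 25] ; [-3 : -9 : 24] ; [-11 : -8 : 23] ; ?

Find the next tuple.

First value — −8 each step: 29, 21, 13, 5, -3, -11 → -19.
For the second value, +1 each step: -13, -12, -11, -10, -9, -8 → -7.
Third value — together with the second value always sums to 15: 28, 27, 26, 25, 24, 23 → 22.
So the next tuple is [-19 : -7 : 22].

[-19 : -7 : 22]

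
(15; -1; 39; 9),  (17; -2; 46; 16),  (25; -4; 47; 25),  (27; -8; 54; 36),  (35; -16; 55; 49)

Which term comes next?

For the first entry, alternating steps +2, +8, +2, +8, …: 15, 17, 25, 27, 35 → 37.
Second entry: -1, -2, -4, -8, -16 → -32 (×2 each step).
For the third entry, alternating steps +7, +1, +7, +1, …: 39, 46, 47, 54, 55 → 62.
Fourth entry goes 9, 16, 25, 36, 49 → 64 (perfect squares: 3², 4², 5², …).
Putting it together: (37; -32; 62; 64).

(37; -32; 62; 64)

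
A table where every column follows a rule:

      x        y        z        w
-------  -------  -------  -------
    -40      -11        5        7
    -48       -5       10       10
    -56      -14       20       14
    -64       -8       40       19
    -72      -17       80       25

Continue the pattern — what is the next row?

-80  -11  160  32

Column x: −8 each step, so -40, -48, -56, -64, -72 → -80.
Column y: alternating steps +6, −9, +6, −9, …; -11, -5, -14, -8, -17 → -11.
Column z: 5, 10, 20, 40, 80 → 160 (×2 each step).
For the column w, differences are 3, 4, 5, … (increasing by 1 each time): 7, 10, 14, 19, 25 → 32.
Putting it together: -80  -11  160  32.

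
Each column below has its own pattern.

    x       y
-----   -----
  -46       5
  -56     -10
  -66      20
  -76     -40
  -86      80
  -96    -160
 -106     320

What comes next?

-116  -640

For the column x, −10 each step: -46, -56, -66, -76, -86, -96, -106 → -116.
Column y — ×(-2) each step: 5, -10, 20, -40, 80, -160, 320 → -640.
So the next row is -116  -640.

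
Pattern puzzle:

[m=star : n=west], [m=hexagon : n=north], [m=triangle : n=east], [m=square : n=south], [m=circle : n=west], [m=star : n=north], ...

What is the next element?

[m=hexagon : n=east]

M: star, hexagon, triangle, square, circle, star → hexagon (repeats star → hexagon → triangle → square → circle).
N: repeats west → north → east → south, so west, north, east, south, west, north → east.
So the next element is [m=hexagon : n=east].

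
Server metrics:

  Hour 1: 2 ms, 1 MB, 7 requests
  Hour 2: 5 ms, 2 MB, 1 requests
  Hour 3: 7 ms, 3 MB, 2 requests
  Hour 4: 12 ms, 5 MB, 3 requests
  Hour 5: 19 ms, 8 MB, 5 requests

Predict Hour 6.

Ms: 2, 5, 7, 12, 19 → 31 (each term is the sum of the two before it).
MB: each term is the sum of the two before it, so 1, 2, 3, 5, 8 → 13.
Requests: always the previous value of the MB; 7, 1, 2, 3, 5 → 8.
So the next row is 31 ms, 13 MB, 8 requests.

31 ms, 13 MB, 8 requests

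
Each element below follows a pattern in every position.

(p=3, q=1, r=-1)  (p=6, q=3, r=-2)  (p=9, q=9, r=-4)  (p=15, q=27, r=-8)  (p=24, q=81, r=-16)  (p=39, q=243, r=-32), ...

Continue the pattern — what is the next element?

For the p, each term is the sum of the two before it: 3, 6, 9, 15, 24, 39 → 63.
Q — ×3 each step: 1, 3, 9, 27, 81, 243 → 729.
For the r, ×2 each step: -1, -2, -4, -8, -16, -32 → -64.
So the next element is (p=63, q=729, r=-64).

(p=63, q=729, r=-64)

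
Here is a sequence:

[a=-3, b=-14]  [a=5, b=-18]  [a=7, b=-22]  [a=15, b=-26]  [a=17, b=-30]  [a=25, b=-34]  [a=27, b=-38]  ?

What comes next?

A: alternating steps +8, +2, +8, +2, …; -3, 5, 7, 15, 17, 25, 27 → 35.
B: −4 each step; -14, -18, -22, -26, -30, -34, -38 → -42.
So the next term is [a=35, b=-42].

[a=35, b=-42]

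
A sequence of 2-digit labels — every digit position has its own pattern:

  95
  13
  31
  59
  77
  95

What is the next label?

13

First digit: +2 each step, mod 10; 9, 1, 3, 5, 7, 9 → 1.
Second digit: 5, 3, 1, 9, 7, 5 → 3 (−2 each step, mod 10).
Combining the parts gives 13.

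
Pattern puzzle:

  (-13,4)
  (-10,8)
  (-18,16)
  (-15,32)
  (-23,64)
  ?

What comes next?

(-20,128)

First slot — alternating steps +3, −8, +3, −8, …: -13, -10, -18, -15, -23 → -20.
Second slot: ×2 each step; 4, 8, 16, 32, 64 → 128.
Combining the parts gives (-20,128).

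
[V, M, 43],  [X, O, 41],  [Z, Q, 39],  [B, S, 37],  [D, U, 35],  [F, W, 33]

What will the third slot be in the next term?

31

First letter: letters move forward 2 places in the alphabet, wrapping Z→A; V, X, Z, B, D, F → H.
Second letter: M, O, Q, S, U, W → Y (letters move forward 2 places in the alphabet).
Third slot: −2 each step; 43, 41, 39, 37, 35, 33 → 31.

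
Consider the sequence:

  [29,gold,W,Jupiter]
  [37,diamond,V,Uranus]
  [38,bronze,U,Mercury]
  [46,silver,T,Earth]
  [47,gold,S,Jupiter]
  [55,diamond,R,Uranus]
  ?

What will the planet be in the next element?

Planet — repeats Jupiter → Uranus → Mercury → Earth: Jupiter, Uranus, Mercury, Earth, Jupiter, Uranus → Mercury.

Mercury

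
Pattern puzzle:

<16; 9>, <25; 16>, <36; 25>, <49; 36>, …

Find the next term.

First value goes 16, 25, 36, 49 → 64 (perfect squares: 4², 5², 6², …).
For the second value, always the previous value of the first value: 9, 16, 25, 36 → 49.
Combining the parts gives <64; 49>.

<64; 49>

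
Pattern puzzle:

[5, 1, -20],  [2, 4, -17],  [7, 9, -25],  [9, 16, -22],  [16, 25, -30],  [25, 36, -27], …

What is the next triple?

For the first slot, each term is the sum of the two before it: 5, 2, 7, 9, 16, 25 → 41.
Second slot goes 1, 4, 9, 16, 25, 36 → 49 (perfect squares: 1², 2², 3², …).
Third slot: alternating steps +3, −8, +3, −8, …; -20, -17, -25, -22, -30, -27 → -35.
Combining the parts gives [41, 49, -35].

[41, 49, -35]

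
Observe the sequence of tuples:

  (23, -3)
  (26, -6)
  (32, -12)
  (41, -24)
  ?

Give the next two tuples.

First slot — differences are 3, 6, 9, … (increasing by 3 each time): 23, 26, 32, 41 → 53 → 68.
For the second slot, ×2 each step: -3, -6, -12, -24 → -48 → -96.
Putting the parts together: (53, -48) and then (68, -96).

(53, -48), (68, -96)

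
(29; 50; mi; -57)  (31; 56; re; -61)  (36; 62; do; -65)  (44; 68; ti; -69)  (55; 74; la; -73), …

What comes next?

First entry goes 29, 31, 36, 44, 55 → 69 (differences are 2, 5, 8, … (increasing by 3 each time)).
Second entry goes 50, 56, 62, 68, 74 → 80 (+6 each step).
Note: mi, re, do, ti, la → sol (runs backward through the solfège scale do→ti).
Fourth entry — −4 each step: -57, -61, -65, -69, -73 → -77.
Combining the parts gives (69; 80; sol; -77).

(69; 80; sol; -77)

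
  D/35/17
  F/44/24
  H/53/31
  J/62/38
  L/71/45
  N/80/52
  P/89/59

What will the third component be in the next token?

66

Letter — letters move forward 2 places in the alphabet: D, F, H, J, L, N, P → R.
Second component: 35, 44, 53, 62, 71, 80, 89 → 98 (+9 each step).
Third component: +7 each step, so 17, 24, 31, 38, 45, 52, 59 → 66.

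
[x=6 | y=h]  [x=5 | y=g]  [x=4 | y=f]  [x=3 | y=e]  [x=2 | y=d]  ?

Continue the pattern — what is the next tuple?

X: 6, 5, 4, 3, 2 → 1 (−1 each step).
Y goes h, g, f, e, d → c (letters move back 1 place in the alphabet).
So the next tuple is [x=1 | y=c].

[x=1 | y=c]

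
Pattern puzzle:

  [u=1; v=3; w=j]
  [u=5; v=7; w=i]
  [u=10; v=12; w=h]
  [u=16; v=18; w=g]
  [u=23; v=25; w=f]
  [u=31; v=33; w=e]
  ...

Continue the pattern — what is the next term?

U: differences are 4, 5, 6, … (increasing by 1 each time), so 1, 5, 10, 16, 23, 31 → 40.
V goes 3, 7, 12, 18, 25, 33 → 42 (always 2 more than the u).
W — letters move back 1 place in the alphabet: j, i, h, g, f, e → d.
So the next term is [u=40; v=42; w=d].

[u=40; v=42; w=d]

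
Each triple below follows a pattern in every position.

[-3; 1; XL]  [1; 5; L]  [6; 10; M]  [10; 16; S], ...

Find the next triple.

First entry: alternating steps +4, +5, +4, +5, …; -3, 1, 6, 10 → 15.
For the second entry, differences are 4, 5, 6, … (increasing by 1 each time): 1, 5, 10, 16 → 23.
Size: runs backward through clothing sizes XS→XL, so XL, L, M, S → XS.
Putting it together: [15; 23; XS].

[15; 23; XS]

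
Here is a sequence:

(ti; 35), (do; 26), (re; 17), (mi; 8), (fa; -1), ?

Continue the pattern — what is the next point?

(sol; -10)

Note — runs through the solfège scale do→ti: ti, do, re, mi, fa → sol.
Second entry: 35, 26, 17, 8, -1 → -10 (−9 each step).
Putting it together: (sol; -10).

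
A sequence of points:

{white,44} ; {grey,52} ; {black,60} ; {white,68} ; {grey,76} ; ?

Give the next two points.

For the shade, repeats white → grey → black: white, grey, black, white, grey → black → white.
Second component: 44, 52, 60, 68, 76 → 84 → 92 (+8 each step).
Putting the parts together: {black,84} and then {white,92}.

{black,84}, {white,92}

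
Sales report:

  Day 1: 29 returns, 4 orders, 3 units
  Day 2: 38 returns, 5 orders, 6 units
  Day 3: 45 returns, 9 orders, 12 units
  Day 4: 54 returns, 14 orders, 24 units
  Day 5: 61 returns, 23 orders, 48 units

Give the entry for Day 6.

70 returns, 37 orders, 96 units

Returns goes 29, 38, 45, 54, 61 → 70 (alternating steps +9, +7, +9, +7, …).
Orders — each term is the sum of the two before it: 4, 5, 9, 14, 23 → 37.
Units: ×2 each step; 3, 6, 12, 24, 48 → 96.
Combining the parts gives 70 returns, 37 orders, 96 units.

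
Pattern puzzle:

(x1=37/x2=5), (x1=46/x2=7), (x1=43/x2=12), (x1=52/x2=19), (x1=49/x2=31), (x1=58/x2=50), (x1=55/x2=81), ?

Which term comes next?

(x1=64/x2=131)

X1: alternating steps +9, −3, +9, −3, …, so 37, 46, 43, 52, 49, 58, 55 → 64.
X2: each term is the sum of the two before it, so 5, 7, 12, 19, 31, 50, 81 → 131.
Putting it together: (x1=64/x2=131).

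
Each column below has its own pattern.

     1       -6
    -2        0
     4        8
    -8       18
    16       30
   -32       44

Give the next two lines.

64  60; -128  78

First component goes 1, -2, 4, -8, 16, -32 → 64 → -128 (×(-2) each step).
Second component — differences are 6, 8, 10, … (increasing by 2 each time): -6, 0, 8, 18, 30, 44 → 60 → 78.
So the next two lines are 64  60 and -128  78.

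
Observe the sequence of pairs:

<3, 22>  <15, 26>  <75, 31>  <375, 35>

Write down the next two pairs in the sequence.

<1875, 40>, <9375, 44>

For the first coordinate, ×5 each step: 3, 15, 75, 375 → 1875 → 9375.
Second coordinate — alternating steps +4, +5, +4, +5, …: 22, 26, 31, 35 → 40 → 44.
So the next two pairs are <1875, 40> and <9375, 44>.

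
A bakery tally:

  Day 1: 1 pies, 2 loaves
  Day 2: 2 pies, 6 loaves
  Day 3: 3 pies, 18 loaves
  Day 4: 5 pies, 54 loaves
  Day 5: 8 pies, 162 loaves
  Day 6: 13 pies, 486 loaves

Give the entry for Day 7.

21 pies, 1458 loaves

Pies: each term is the sum of the two before it, so 1, 2, 3, 5, 8, 13 → 21.
Loaves goes 2, 6, 18, 54, 162, 486 → 1458 (×3 each step).
Combining the parts gives 21 pies, 1458 loaves.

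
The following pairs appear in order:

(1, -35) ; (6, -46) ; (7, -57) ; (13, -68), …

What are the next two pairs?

(20, -79), (33, -90)

First slot goes 1, 6, 7, 13 → 20 → 33 (each term is the sum of the two before it).
Second slot — −11 each step: -35, -46, -57, -68 → -79 → -90.
So the next two pairs are (20, -79) and (33, -90).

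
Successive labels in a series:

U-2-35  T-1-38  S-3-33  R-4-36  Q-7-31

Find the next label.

Letter goes U, T, S, R, Q → P (letters move back 1 place in the alphabet).
Second component — each term is the sum of the two before it: 2, 1, 3, 4, 7 → 11.
Third component goes 35, 38, 33, 36, 31 → 34 (alternating steps +3, −5, +3, −5, …).
Putting it together: P-11-34.

P-11-34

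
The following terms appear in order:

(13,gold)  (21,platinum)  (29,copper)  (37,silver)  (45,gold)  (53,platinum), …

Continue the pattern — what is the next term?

(61,copper)

First slot — +8 each step: 13, 21, 29, 37, 45, 53 → 61.
Metal goes gold, platinum, copper, silver, gold, platinum → copper (repeats gold → platinum → copper → silver).
So the next term is (61,copper).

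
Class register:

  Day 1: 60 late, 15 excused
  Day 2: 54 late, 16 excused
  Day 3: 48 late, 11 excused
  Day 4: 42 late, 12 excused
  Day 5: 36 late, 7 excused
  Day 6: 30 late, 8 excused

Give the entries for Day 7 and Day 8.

24 late, 3 excused; 18 late, 4 excused

For the late, −6 each step: 60, 54, 48, 42, 36, 30 → 24 → 18.
Excused: alternating steps +1, −5, +1, −5, …, so 15, 16, 11, 12, 7, 8 → 3 → 4.
So the next two lines are 24 late, 3 excused and 18 late, 4 excused.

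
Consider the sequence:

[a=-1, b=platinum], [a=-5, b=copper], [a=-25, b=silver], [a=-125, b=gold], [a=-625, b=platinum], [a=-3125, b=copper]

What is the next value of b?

silver

B: repeats platinum → copper → silver → gold, so platinum, copper, silver, gold, platinum, copper → silver.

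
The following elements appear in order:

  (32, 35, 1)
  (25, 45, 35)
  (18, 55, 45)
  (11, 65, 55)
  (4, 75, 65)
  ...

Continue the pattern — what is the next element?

For the first component, −7 each step: 32, 25, 18, 11, 4 → -3.
Second component: +10 each step; 35, 45, 55, 65, 75 → 85.
Third component: always the previous value of the second component; 1, 35, 45, 55, 65 → 75.
Putting it together: (-3, 85, 75).

(-3, 85, 75)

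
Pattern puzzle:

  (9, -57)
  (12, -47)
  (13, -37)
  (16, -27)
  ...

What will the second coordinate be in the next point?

For the second coordinate, +10 each step: -57, -47, -37, -27 → -17.

-17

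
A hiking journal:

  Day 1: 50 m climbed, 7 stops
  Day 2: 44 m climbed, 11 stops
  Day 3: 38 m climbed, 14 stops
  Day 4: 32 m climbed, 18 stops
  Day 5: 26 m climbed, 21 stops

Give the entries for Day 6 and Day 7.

20 m climbed, 25 stops; 14 m climbed, 28 stops

M climbed — −6 each step: 50, 44, 38, 32, 26 → 20 → 14.
Stops: alternating steps +4, +3, +4, +3, …, so 7, 11, 14, 18, 21 → 25 → 28.
Putting the parts together: 20 m climbed, 25 stops and then 14 m climbed, 28 stops.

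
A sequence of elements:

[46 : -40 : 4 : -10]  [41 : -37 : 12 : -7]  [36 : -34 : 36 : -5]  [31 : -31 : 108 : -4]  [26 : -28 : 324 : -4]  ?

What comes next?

First entry: 46, 41, 36, 31, 26 → 21 (−5 each step).
Second entry — +3 each step: -40, -37, -34, -31, -28 → -25.
Third entry: ×3 each step; 4, 12, 36, 108, 324 → 972.
Fourth entry: differences are 3, 2, 1, … (decreasing by 1 each time), so -10, -7, -5, -4, -4 → -5.
Combining the parts gives [21 : -25 : 972 : -5].

[21 : -25 : 972 : -5]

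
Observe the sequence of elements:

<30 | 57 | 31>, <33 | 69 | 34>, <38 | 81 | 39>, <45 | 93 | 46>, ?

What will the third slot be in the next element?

First slot goes 30, 33, 38, 45 → 54 (differences are 3, 5, 7, … (increasing by 2 each time)).
Second slot goes 57, 69, 81, 93 → 105 (+12 each step).
Third slot: always 1 more than the first slot, so 31, 34, 39, 46 → 55.

55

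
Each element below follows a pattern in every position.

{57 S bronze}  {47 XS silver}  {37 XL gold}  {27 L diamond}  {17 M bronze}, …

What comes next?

For the first entry, −10 each step: 57, 47, 37, 27, 17 → 7.
Size — runs backward through clothing sizes XS→XL: S, XS, XL, L, M → S.
Rank goes bronze, silver, gold, diamond, bronze → silver (repeats bronze → silver → gold → diamond).
Putting it together: {7 S silver}.

{7 S silver}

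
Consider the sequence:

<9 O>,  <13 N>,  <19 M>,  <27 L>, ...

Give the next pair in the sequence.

<37 K>

First slot: differences are 4, 6, 8, … (increasing by 2 each time), so 9, 13, 19, 27 → 37.
Letter: letters move back 1 place in the alphabet; O, N, M, L → K.
So the next pair is <37 K>.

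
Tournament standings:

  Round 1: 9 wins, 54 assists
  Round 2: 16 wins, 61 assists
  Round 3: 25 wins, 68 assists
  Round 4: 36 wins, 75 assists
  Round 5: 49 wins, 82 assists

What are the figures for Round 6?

For the wins, perfect squares: 3², 4², 5², …: 9, 16, 25, 36, 49 → 64.
Assists — +7 each step: 54, 61, 68, 75, 82 → 89.
Putting it together: 64 wins, 89 assists.

64 wins, 89 assists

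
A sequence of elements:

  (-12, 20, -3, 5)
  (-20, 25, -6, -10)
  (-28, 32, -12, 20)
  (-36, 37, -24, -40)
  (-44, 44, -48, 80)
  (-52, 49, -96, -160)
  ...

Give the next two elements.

First coordinate: −8 each step, so -12, -20, -28, -36, -44, -52 → -60 → -68.
Second coordinate — alternating steps +5, +7, +5, +7, …: 20, 25, 32, 37, 44, 49 → 56 → 61.
For the third coordinate, ×2 each step: -3, -6, -12, -24, -48, -96 → -192 → -384.
For the fourth coordinate, ×(-2) each step: 5, -10, 20, -40, 80, -160 → 320 → -640.
Putting the parts together: (-60, 56, -192, 320) and then (-68, 61, -384, -640).

(-60, 56, -192, 320), (-68, 61, -384, -640)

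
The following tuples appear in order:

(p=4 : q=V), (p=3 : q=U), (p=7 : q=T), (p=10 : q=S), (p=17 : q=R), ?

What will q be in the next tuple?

Q

For the q, letters move back 1 place in the alphabet: V, U, T, S, R → Q.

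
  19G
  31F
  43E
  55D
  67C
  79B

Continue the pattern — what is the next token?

91A

For the first component, +12 each step: 19, 31, 43, 55, 67, 79 → 91.
For the letter, letters move back 1 place in the alphabet: G, F, E, D, C, B → A.
Combining the parts gives 91A.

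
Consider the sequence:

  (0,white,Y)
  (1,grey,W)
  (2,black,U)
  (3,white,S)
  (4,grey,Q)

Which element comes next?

(5,black,O)

First entry: 0, 1, 2, 3, 4 → 5 (+1 each step).
Shade — repeats white → grey → black: white, grey, black, white, grey → black.
Letter — letters move back 2 places in the alphabet: Y, W, U, S, Q → O.
Combining the parts gives (5,black,O).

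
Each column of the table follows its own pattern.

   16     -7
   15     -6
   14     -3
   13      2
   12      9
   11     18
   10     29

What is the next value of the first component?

First component — −1 each step: 16, 15, 14, 13, 12, 11, 10 → 9.

9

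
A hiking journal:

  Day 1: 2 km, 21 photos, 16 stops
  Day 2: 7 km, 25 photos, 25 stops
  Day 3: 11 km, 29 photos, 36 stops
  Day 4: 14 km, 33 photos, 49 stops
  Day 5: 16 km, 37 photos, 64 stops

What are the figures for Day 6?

Km — differences are 5, 4, 3, … (decreasing by 1 each time): 2, 7, 11, 14, 16 → 17.
Photos — +4 each step: 21, 25, 29, 33, 37 → 41.
Stops: 16, 25, 36, 49, 64 → 81 (perfect squares: 4², 5², 6², …).
So the next line is 17 km, 41 photos, 81 stops.

17 km, 41 photos, 81 stops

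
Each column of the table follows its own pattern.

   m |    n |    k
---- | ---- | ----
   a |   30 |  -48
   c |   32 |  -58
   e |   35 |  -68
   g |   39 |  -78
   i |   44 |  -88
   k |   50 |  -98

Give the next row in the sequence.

Column m: letters move forward 2 places in the alphabet, so a, c, e, g, i, k → m.
Column n: differences are 2, 3, 4, … (increasing by 1 each time); 30, 32, 35, 39, 44, 50 → 57.
Column k: -48, -58, -68, -78, -88, -98 → -108 (−10 each step).
Combining the parts gives m  57  -108.

m  57  -108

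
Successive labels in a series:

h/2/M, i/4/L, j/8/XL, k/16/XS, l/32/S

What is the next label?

Letter — letters move forward 1 place in the alphabet: h, i, j, k, l → m.
Second component goes 2, 4, 8, 16, 32 → 64 (×2 each step).
Size: runs through clothing sizes XS→XL; M, L, XL, XS, S → M.
So the next label is m/64/M.

m/64/M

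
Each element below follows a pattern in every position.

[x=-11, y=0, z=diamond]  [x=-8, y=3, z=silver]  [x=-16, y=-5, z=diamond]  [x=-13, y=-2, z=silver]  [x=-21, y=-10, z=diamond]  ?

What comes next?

[x=-18, y=-7, z=silver]

X goes -11, -8, -16, -13, -21 → -18 (alternating steps +3, −8, +3, −8, …).
Y goes 0, 3, -5, -2, -10 → -7 (always 11 more than the x).
Z — alternates diamond ↔ silver: diamond, silver, diamond, silver, diamond → silver.
So the next element is [x=-18, y=-7, z=silver].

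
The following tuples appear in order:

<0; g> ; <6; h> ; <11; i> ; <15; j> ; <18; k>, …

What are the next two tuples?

First part: differences are 6, 5, 4, … (decreasing by 1 each time), so 0, 6, 11, 15, 18 → 20 → 21.
Letter: letters move forward 1 place in the alphabet; g, h, i, j, k → l → m.
So the next two tuples are <20; l> and <21; m>.

<20; l>, <21; m>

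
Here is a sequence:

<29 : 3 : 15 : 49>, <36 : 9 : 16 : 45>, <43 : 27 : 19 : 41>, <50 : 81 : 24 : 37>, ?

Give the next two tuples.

<57 : 243 : 31 : 33>, <64 : 729 : 40 : 29>

For the first slot, +7 each step: 29, 36, 43, 50 → 57 → 64.
Second slot: ×3 each step, so 3, 9, 27, 81 → 243 → 729.
For the third slot, differences are 1, 3, 5, … (increasing by 2 each time): 15, 16, 19, 24 → 31 → 40.
Fourth slot: −4 each step, so 49, 45, 41, 37 → 33 → 29.
Putting the parts together: <57 : 243 : 31 : 33> and then <64 : 729 : 40 : 29>.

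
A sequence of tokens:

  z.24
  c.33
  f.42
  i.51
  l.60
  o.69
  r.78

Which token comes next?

u.87

Letter: z, c, f, i, l, o, r → u (letters move forward 3 places in the alphabet, wrapping Z→A).
Second component: +9 each step; 24, 33, 42, 51, 60, 69, 78 → 87.
So the next token is u.87.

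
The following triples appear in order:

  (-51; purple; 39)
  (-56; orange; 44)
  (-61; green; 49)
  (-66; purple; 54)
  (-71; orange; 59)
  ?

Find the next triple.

(-76; green; 64)

First component: -51, -56, -61, -66, -71 → -76 (−5 each step).
For the colour, repeats purple → orange → green: purple, orange, green, purple, orange → green.
For the third component, +5 each step: 39, 44, 49, 54, 59 → 64.
Combining the parts gives (-76; green; 64).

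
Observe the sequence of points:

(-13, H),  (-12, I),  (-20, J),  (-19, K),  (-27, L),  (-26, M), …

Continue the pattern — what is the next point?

(-34, N)

First coordinate goes -13, -12, -20, -19, -27, -26 → -34 (alternating steps +1, −8, +1, −8, …).
Letter: letters move forward 1 place in the alphabet; H, I, J, K, L, M → N.
Putting it together: (-34, N).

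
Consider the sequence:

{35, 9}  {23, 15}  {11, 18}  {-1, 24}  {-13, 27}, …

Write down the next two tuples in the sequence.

First coordinate goes 35, 23, 11, -1, -13 → -25 → -37 (−12 each step).
Second coordinate: alternating steps +6, +3, +6, +3, …; 9, 15, 18, 24, 27 → 33 → 36.
Putting the parts together: {-25, 33} and then {-37, 36}.

{-25, 33}, {-37, 36}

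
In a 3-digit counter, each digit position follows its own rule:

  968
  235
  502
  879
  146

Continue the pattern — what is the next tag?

413

First digit — +3 each step, mod 10: 9, 2, 5, 8, 1 → 4.
Second digit — −3 each step, mod 10: 6, 3, 0, 7, 4 → 1.
Third digit: 8, 5, 2, 9, 6 → 3 (−3 each step, mod 10).
Putting it together: 413.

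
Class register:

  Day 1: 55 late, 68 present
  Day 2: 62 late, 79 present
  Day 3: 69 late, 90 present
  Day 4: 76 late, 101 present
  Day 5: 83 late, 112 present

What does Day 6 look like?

90 late, 123 present

For the late, +7 each step: 55, 62, 69, 76, 83 → 90.
Present: +11 each step; 68, 79, 90, 101, 112 → 123.
Combining the parts gives 90 late, 123 present.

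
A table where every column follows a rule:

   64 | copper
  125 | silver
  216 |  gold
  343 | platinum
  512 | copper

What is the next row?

729  silver

First component — perfect cubes: 4³, 5³, 6³, …: 64, 125, 216, 343, 512 → 729.
Metal goes copper, silver, gold, platinum, copper → silver (repeats copper → silver → gold → platinum).
Putting it together: 729  silver.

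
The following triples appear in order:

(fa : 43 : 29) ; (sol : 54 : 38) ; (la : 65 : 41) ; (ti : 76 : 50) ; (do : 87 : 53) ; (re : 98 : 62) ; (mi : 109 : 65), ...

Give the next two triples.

(fa : 120 : 74), (sol : 131 : 77)

For the note, runs through the solfège scale do→ti: fa, sol, la, ti, do, re, mi → fa → sol.
For the second entry, +11 each step: 43, 54, 65, 76, 87, 98, 109 → 120 → 131.
For the third entry, alternating steps +9, +3, +9, +3, …: 29, 38, 41, 50, 53, 62, 65 → 74 → 77.
So the next two triples are (fa : 120 : 74) and (sol : 131 : 77).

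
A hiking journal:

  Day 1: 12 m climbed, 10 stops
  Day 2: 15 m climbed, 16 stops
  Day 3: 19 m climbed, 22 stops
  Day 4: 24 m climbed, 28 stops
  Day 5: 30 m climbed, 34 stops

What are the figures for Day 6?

M climbed: 12, 15, 19, 24, 30 → 37 (differences are 3, 4, 5, … (increasing by 1 each time)).
Stops: +6 each step; 10, 16, 22, 28, 34 → 40.
Combining the parts gives 37 m climbed, 40 stops.

37 m climbed, 40 stops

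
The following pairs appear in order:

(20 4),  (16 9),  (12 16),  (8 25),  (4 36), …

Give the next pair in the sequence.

(0 49)

First component — −4 each step: 20, 16, 12, 8, 4 → 0.
Second component: 4, 9, 16, 25, 36 → 49 (perfect squares: 2², 3², 4², …).
Combining the parts gives (0 49).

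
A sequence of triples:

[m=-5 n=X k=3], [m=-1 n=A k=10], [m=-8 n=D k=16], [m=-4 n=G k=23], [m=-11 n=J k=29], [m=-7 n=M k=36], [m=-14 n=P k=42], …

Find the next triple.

[m=-10 n=S k=49]

M: -5, -1, -8, -4, -11, -7, -14 → -10 (alternating steps +4, −7, +4, −7, …).
N goes X, A, D, G, J, M, P → S (letters move forward 3 places in the alphabet, wrapping Z→A).
K: alternating steps +7, +6, +7, +6, …; 3, 10, 16, 23, 29, 36, 42 → 49.
So the next triple is [m=-10 n=S k=49].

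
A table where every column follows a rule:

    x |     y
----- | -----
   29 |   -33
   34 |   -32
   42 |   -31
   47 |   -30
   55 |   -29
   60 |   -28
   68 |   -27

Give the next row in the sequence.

Column x: alternating steps +5, +8, +5, +8, …; 29, 34, 42, 47, 55, 60, 68 → 73.
Column y: +1 each step, so -33, -32, -31, -30, -29, -28, -27 → -26.
So the next row is 73  -26.

73  -26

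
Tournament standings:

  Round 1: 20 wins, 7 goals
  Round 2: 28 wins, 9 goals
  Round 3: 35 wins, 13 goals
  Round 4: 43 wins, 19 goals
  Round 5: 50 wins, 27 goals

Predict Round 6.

Wins: alternating steps +8, +7, +8, +7, …; 20, 28, 35, 43, 50 → 58.
Goals: 7, 9, 13, 19, 27 → 37 (differences are 2, 4, 6, … (increasing by 2 each time)).
Combining the parts gives 58 wins, 37 goals.

58 wins, 37 goals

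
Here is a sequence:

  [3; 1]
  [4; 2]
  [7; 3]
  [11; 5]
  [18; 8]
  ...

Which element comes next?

First slot — each term is the sum of the two before it: 3, 4, 7, 11, 18 → 29.
Second slot — each term is the sum of the two before it: 1, 2, 3, 5, 8 → 13.
Putting it together: [29; 13].

[29; 13]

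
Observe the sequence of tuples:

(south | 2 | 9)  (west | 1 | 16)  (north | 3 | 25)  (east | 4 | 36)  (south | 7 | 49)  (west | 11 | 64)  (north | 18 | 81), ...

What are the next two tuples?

(east | 29 | 100), (south | 47 | 121)

Direction: repeats south → west → north → east; south, west, north, east, south, west, north → east → south.
Second value: each term is the sum of the two before it, so 2, 1, 3, 4, 7, 11, 18 → 29 → 47.
Third value: perfect squares: 3², 4², 5², …, so 9, 16, 25, 36, 49, 64, 81 → 100 → 121.
Putting the parts together: (east | 29 | 100) and then (south | 47 | 121).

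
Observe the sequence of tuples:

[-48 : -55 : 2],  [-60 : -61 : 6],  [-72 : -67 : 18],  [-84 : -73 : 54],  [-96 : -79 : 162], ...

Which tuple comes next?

[-108 : -85 : 486]

For the first part, −12 each step: -48, -60, -72, -84, -96 → -108.
For the second part, −6 each step: -55, -61, -67, -73, -79 → -85.
Third part goes 2, 6, 18, 54, 162 → 486 (×3 each step).
Putting it together: [-108 : -85 : 486].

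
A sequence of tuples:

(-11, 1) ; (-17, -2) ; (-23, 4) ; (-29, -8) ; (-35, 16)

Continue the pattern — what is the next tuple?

(-41, -32)

First part: -11, -17, -23, -29, -35 → -41 (−6 each step).
Second part: ×(-2) each step; 1, -2, 4, -8, 16 → -32.
So the next tuple is (-41, -32).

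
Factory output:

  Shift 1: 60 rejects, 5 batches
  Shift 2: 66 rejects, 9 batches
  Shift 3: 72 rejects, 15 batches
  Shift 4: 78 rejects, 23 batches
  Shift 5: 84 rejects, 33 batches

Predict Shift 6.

90 rejects, 45 batches

Rejects: 60, 66, 72, 78, 84 → 90 (+6 each step).
Batches: 5, 9, 15, 23, 33 → 45 (differences are 4, 6, 8, … (increasing by 2 each time)).
Putting it together: 90 rejects, 45 batches.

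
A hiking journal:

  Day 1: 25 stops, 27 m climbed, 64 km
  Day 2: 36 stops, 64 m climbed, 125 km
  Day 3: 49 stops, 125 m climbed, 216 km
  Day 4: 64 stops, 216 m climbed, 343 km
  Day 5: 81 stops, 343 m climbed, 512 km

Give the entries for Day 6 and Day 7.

100 stops, 512 m climbed, 729 km; 121 stops, 729 m climbed, 1000 km

Stops goes 25, 36, 49, 64, 81 → 100 → 121 (perfect squares: 5², 6², 7², …).
M climbed — perfect cubes: 3³, 4³, 5³, …: 27, 64, 125, 216, 343 → 512 → 729.
Km: perfect cubes: 4³, 5³, 6³, …, so 64, 125, 216, 343, 512 → 729 → 1000.
So the next two records are 100 stops, 512 m climbed, 729 km and 121 stops, 729 m climbed, 1000 km.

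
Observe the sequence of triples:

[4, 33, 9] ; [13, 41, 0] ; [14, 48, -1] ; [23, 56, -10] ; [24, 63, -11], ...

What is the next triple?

First coordinate: 4, 13, 14, 23, 24 → 33 (alternating steps +9, +1, +9, +1, …).
Second coordinate: alternating steps +8, +7, +8, +7, …; 33, 41, 48, 56, 63 → 71.
Third coordinate: together with the first coordinate always sums to 13, so 9, 0, -1, -10, -11 → -20.
So the next triple is [33, 71, -20].

[33, 71, -20]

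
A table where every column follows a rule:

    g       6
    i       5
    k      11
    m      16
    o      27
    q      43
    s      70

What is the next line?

u  113

Letter: letters move forward 2 places in the alphabet, so g, i, k, m, o, q, s → u.
Second component: 6, 5, 11, 16, 27, 43, 70 → 113 (each term is the sum of the two before it).
So the next line is u  113.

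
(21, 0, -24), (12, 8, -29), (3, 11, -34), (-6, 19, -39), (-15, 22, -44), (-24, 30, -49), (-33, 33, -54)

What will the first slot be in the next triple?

First slot: 21, 12, 3, -6, -15, -24, -33 → -42 (−9 each step).

-42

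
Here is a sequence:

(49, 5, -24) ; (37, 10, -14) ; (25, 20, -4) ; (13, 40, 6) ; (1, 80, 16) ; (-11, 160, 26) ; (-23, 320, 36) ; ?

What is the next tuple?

First coordinate: 49, 37, 25, 13, 1, -11, -23 → -35 (−12 each step).
For the second coordinate, ×2 each step: 5, 10, 20, 40, 80, 160, 320 → 640.
Third coordinate goes -24, -14, -4, 6, 16, 26, 36 → 46 (+10 each step).
Putting it together: (-35, 640, 46).

(-35, 640, 46)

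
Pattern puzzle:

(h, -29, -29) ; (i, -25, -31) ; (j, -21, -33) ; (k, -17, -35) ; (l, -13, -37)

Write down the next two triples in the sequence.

Letter — letters move forward 1 place in the alphabet: h, i, j, k, l → m → n.
Second entry: +4 each step, so -29, -25, -21, -17, -13 → -9 → -5.
Third entry goes -29, -31, -33, -35, -37 → -39 → -41 (−2 each step).
Putting the parts together: (m, -9, -39) and then (n, -5, -41).

(m, -9, -39), (n, -5, -41)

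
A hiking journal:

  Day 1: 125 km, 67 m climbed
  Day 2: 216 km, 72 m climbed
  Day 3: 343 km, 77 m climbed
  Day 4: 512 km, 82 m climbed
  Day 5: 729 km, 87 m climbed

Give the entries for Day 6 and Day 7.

Km: 125, 216, 343, 512, 729 → 1000 → 1331 (perfect cubes: 5³, 6³, 7³, …).
M climbed — +5 each step: 67, 72, 77, 82, 87 → 92 → 97.
So the next two records are 1000 km, 92 m climbed and 1331 km, 97 m climbed.

1000 km, 92 m climbed; 1331 km, 97 m climbed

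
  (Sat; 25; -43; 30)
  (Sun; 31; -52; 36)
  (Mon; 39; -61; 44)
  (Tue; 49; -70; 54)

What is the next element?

(Wed; 61; -79; 66)

Day: runs through the weekdays Mon→Sun, so Sat, Sun, Mon, Tue → Wed.
Second value: differences are 6, 8, 10, … (increasing by 2 each time), so 25, 31, 39, 49 → 61.
Third value goes -43, -52, -61, -70 → -79 (−9 each step).
Fourth value goes 30, 36, 44, 54 → 66 (always 5 more than the second value).
So the next element is (Wed; 61; -79; 66).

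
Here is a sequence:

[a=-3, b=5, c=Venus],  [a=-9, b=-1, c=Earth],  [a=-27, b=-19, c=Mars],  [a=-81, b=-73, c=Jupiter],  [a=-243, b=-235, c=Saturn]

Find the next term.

[a=-729, b=-721, c=Uranus]

A goes -3, -9, -27, -81, -243 → -729 (×3 each step).
B: always 8 more than the a; 5, -1, -19, -73, -235 → -721.
C — runs through the planets Mercury→Neptune: Venus, Earth, Mars, Jupiter, Saturn → Uranus.
Combining the parts gives [a=-729, b=-721, c=Uranus].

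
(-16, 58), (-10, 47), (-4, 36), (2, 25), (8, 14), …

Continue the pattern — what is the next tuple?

First coordinate — +6 each step: -16, -10, -4, 2, 8 → 14.
For the second coordinate, −11 each step: 58, 47, 36, 25, 14 → 3.
Putting it together: (14, 3).

(14, 3)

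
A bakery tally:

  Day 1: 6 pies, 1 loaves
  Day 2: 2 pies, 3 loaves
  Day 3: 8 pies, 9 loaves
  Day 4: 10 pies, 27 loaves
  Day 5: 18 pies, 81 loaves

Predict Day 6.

28 pies, 243 loaves

For the pies, each term is the sum of the two before it: 6, 2, 8, 10, 18 → 28.
Loaves — ×3 each step: 1, 3, 9, 27, 81 → 243.
Combining the parts gives 28 pies, 243 loaves.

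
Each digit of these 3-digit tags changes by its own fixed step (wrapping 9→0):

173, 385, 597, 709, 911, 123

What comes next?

335

First digit: +2 each step, mod 10, so 1, 3, 5, 7, 9, 1 → 3.
Second digit: +1 each step, mod 10, so 7, 8, 9, 0, 1, 2 → 3.
Third digit goes 3, 5, 7, 9, 1, 3 → 5 (+2 each step, mod 10).
Putting it together: 335.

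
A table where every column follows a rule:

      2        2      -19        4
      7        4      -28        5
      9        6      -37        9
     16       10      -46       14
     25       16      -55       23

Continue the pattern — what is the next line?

41  26  -64  37

First component goes 2, 7, 9, 16, 25 → 41 (each term is the sum of the two before it).
Second component goes 2, 4, 6, 10, 16 → 26 (each term is the sum of the two before it).
Third component: −9 each step; -19, -28, -37, -46, -55 → -64.
Fourth component: each term is the sum of the two before it; 4, 5, 9, 14, 23 → 37.
Putting it together: 41  26  -64  37.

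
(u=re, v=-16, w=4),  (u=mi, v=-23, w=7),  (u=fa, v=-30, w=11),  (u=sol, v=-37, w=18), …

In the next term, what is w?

W — each term is the sum of the two before it: 4, 7, 11, 18 → 29.

29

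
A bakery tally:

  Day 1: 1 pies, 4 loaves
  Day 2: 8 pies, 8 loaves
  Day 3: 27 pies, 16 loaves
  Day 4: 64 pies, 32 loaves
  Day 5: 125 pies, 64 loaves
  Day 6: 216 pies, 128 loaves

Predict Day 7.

Pies: perfect cubes: 1³, 2³, 3³, …, so 1, 8, 27, 64, 125, 216 → 343.
Loaves: ×2 each step, so 4, 8, 16, 32, 64, 128 → 256.
So the next row is 343 pies, 256 loaves.

343 pies, 256 loaves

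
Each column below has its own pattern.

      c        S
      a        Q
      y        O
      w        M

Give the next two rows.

First letter: letters move back 2 places in the alphabet, wrapping A→Z, so c, a, y, w → u → s.
Second letter: letters move back 2 places in the alphabet, so S, Q, O, M → K → I.
Putting the parts together: u  K and then s  I.

u  K; s  I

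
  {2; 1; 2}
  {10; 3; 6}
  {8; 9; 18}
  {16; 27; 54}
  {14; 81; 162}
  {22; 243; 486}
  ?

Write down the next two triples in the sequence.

First coordinate: alternating steps +8, −2, +8, −2, …, so 2, 10, 8, 16, 14, 22 → 20 → 28.
Second coordinate: 1, 3, 9, 27, 81, 243 → 729 → 2187 (×3 each step).
For the third coordinate, always 2 × the second coordinate: 2, 6, 18, 54, 162, 486 → 1458 → 4374.
So the next two triples are {20; 729; 1458} and {28; 2187; 4374}.

{20; 729; 1458}, {28; 2187; 4374}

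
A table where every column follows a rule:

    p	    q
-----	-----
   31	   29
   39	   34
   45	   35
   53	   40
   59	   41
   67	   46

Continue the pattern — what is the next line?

Column p goes 31, 39, 45, 53, 59, 67 → 73 (alternating steps +8, +6, +8, +6, …).
Column q: alternating steps +5, +1, +5, +1, …; 29, 34, 35, 40, 41, 46 → 47.
Putting it together: 73  47.

73  47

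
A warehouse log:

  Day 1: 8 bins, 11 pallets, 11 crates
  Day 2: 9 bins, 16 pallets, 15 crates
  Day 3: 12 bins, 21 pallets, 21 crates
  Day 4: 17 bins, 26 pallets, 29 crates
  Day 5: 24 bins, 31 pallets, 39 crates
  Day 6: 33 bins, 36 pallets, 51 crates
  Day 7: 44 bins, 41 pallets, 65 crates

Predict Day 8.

Bins: differences are 1, 3, 5, … (increasing by 2 each time); 8, 9, 12, 17, 24, 33, 44 → 57.
Pallets goes 11, 16, 21, 26, 31, 36, 41 → 46 (+5 each step).
Crates goes 11, 15, 21, 29, 39, 51, 65 → 81 (differences are 4, 6, 8, … (increasing by 2 each time)).
Putting it together: 57 bins, 46 pallets, 81 crates.

57 bins, 46 pallets, 81 crates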